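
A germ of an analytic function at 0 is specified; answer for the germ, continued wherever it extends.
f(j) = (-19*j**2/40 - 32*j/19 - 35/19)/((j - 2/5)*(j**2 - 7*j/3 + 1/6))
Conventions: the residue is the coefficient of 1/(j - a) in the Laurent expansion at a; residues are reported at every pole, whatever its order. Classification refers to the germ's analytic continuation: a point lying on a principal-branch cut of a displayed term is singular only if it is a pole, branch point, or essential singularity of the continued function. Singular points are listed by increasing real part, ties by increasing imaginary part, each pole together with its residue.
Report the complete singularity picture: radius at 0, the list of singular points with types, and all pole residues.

Denominator factor (j**2 - 7*j/3 + 1/6): discriminant 43/9, real irrational roots 7/6 + (1/6)*sqrt(43) and 7/6 - (1/6)*sqrt(43); poles of order 1, moduli 7/6 + (1/6)*sqrt(43) and 7/6 - (1/6)*sqrt(43).
Denominator factor (j - 2/5): pole of order 1 at 2/5, modulus 2/5.
The radius of convergence is the smallest modulus among the singular points: 7/6 - (1/6)*sqrt(43).
The factor j**2 - 7*j/3 + 1/6 splits as (j - a)(j - a') with a = 7/6 - (1/6)*sqrt(43), a' = 7/6 + (1/6)*sqrt(43). At the order-1 pole a set g(j) = (j - a)*f(j) = [(-19*j**2/40 - 32*j/19 - 35/19)/(j - 2/5)] / (j - a').
Simple pole: residue = g(a) at a = 7/6 - (1/6)*sqrt(43), which is -5051/2128 - (5407/91504)*sqrt(43).
At the order-1 pole 2/5 set g(j) = (j - (2/5))*f(j) = (-19*j**2/40 - 32*j/19 - 35/19)/(j**2 - 7*j/3 + 1/6).
Simple pole: residue = g(a) at a = 2/5, which is 2841/665.
The factor j**2 - 7*j/3 + 1/6 splits as (j - a)(j - a') with a = 7/6 + (1/6)*sqrt(43), a' = 7/6 - (1/6)*sqrt(43). At the order-1 pole a set g(j) = (j - a)*f(j) = [(-19*j**2/40 - 32*j/19 - 35/19)/(j - 2/5)] / (j - a').
Simple pole: residue = g(a) at a = 7/6 + (1/6)*sqrt(43), which is -5051/2128 + (5407/91504)*sqrt(43).
List the singular points by increasing real part (a conjugate pair: the negative imaginary part first).

Radius of convergence at 0: 7/6 - (1/6)*sqrt(43).
At 7/6 - (1/6)*sqrt(43): a pole of order 1; residue -5051/2128 - (5407/91504)*sqrt(43).
At 2/5: a pole of order 1; residue 2841/665.
At 7/6 + (1/6)*sqrt(43): a pole of order 1; residue -5051/2128 + (5407/91504)*sqrt(43).


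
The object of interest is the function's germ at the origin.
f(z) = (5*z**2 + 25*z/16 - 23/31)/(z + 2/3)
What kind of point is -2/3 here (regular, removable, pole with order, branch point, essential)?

The point is a pole of order 1.

The denominator factor z + 2/3 vanishes at -2/3 and appears to the power 1; the numerator there equals 979/2232, nonzero, and no other factor vanishes.
Hence a pole whose order is the multiplicity, 1.


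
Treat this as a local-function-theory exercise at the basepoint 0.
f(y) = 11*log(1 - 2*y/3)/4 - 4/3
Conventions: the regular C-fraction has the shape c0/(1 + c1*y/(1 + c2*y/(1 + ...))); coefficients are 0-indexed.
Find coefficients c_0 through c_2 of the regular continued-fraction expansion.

The regular C-fraction coefficients are [-4/3, -11/8, 25/24].

Taylor coefficients (expand at 0): a_0 = -4/3, a_1 = -11/6, a_2 = -11/18.
c0 = a_0 = -4/3. Peel one level at a time: if S = 1 + c*y/S' with S'(0) = 1, then c is the y-coefficient of S and S' = c*y/(S - 1).
S_1 = c0/f = 1 + (-11/8)*y + (275/192)*y^2 + ...; c1 = -11/8.
S_2 = c1*y/(S_1 - 1) = 1 + (25/24)*y + ...; c2 = 25/24.


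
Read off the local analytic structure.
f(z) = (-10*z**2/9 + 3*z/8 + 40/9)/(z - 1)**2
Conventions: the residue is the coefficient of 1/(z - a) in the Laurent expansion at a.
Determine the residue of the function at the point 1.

At the order-2 pole 1 set g(z) = (z - (1))^2*f(z) = -10*z**2/9 + 3*z/8 + 40/9.
Order-2 pole: residue = g'(a); g'(1) = -133/72, so the residue is -133/72.

The residue is -133/72.


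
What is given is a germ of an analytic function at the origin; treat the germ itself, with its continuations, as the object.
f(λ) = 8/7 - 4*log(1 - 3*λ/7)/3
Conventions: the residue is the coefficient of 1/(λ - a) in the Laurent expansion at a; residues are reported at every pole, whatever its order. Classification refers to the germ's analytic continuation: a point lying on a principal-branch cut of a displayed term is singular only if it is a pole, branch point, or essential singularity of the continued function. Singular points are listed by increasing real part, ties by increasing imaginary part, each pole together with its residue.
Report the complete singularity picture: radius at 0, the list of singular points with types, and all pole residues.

Radius of convergence at 0: 7/3.
At 7/3: a logarithmic branch point.

Branch term (-4/3)*log(1 - λ/(7/3)): its argument vanishes at λ = 7/3, a logarithmic branch point, modulus 7/3.
The radius of convergence is the smallest modulus among the singular points: 7/3.


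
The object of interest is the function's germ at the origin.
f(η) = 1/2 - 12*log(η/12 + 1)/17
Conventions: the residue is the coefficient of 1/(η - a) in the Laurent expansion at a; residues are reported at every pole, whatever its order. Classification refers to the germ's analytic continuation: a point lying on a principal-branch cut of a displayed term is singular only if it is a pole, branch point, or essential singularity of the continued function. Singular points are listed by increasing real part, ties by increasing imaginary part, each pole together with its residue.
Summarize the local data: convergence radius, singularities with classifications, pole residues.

Branch term (-12/17)*log(1 - η/(-12)): its argument vanishes at η = -12, a logarithmic branch point, modulus 12.
The radius of convergence is the smallest modulus among the singular points: 12.

Radius of convergence at 0: 12.
At -12: a logarithmic branch point.


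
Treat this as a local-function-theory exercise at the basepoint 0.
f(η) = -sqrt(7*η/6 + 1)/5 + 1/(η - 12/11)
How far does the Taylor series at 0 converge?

Denominator factor (η - 12/11): pole of order 1 at 12/11, modulus 12/11.
Branch term (-1/5)*sqrt(1 - η/(-6/7)): its argument vanishes at η = -6/7, a square-root branch point, modulus 6/7.
The radius of convergence is the smallest modulus among the singular points: 6/7.

The radius of convergence is 6/7.


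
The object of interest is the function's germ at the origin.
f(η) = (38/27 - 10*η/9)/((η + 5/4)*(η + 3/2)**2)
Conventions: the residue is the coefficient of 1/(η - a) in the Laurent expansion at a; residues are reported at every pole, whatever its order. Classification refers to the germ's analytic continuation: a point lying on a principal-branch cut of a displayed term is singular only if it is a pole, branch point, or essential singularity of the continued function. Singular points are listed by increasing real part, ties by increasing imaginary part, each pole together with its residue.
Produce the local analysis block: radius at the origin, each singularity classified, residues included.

Radius of convergence at 0: 5/4.
At -3/2: a pole of order 2; residue -1208/27.
At -5/4: a pole of order 1; residue 1208/27.

Denominator factor (η + 5/4): pole of order 1 at -5/4, modulus 5/4.
Denominator factor (η + 3/2)^2: pole of order 2 at -3/2, modulus 3/2.
The radius of convergence is the smallest modulus among the singular points: 5/4.
At the order-2 pole -3/2 set g(η) = (η - (-3/2))^2*f(η) = (38/27 - 10*η/9)/(η + 5/4).
Order-2 pole: residue = g'(a); g'(-3/2) = -1208/27, so the residue is -1208/27.
At the order-1 pole -5/4 set g(η) = (η - (-5/4))*f(η) = (38/27 - 10*η/9)/(η + 3/2)**2.
Simple pole: residue = g(a) at a = -5/4, which is 1208/27.
List the singular points by increasing real part (a conjugate pair: the negative imaginary part first).


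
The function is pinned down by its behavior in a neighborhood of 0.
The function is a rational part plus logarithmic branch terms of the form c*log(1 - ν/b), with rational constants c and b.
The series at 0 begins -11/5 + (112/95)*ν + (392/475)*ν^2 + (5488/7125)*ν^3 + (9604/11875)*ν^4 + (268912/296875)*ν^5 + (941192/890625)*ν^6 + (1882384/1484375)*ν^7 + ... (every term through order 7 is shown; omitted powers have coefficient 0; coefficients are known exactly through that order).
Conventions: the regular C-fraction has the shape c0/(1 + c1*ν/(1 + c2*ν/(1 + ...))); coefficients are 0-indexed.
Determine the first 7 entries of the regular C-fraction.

Taylor coefficients (read off): a_0 = -11/5, a_1 = 112/95, a_2 = 392/475, a_3 = 5488/7125, a_4 = 9604/11875, a_5 = 268912/296875, a_6 = 941192/890625.
c0 = a_0 = -11/5. Peel one level at a time: if S = 1 + c*ν/S' with S'(0) = 1, then c is the ν-coefficient of S and S' = c*ν/(S - 1).
S_1 = c0/f = 1 + (112/209)*ν + (144648/218405)*ν^2 + ...; c1 = 112/209.
S_2 = c1*ν/(S_1 - 1) = 1 + (-2583/2090)*ν + (-49/300)*ν^2 + ...; c2 = -2583/2090.
S_3 = c2*ν/(S_2 - 1) = 1 + (-1463/11070)*ν + (-4598209/61272450)*ν^2 + ...; c3 = -1463/11070.
S_4 = c3*ν/(S_3 - 1) = 1 + (-3143/5535)*ν + (-49/375)*ν^2 + ...; c4 = -3143/5535.
S_5 = c4*ν/(S_4 - 1) = 1 + (-2583/11225)*ν + (-27248067/252001250)*ν^2 + ...; c5 = -2583/11225.
S_6 = c5*ν/(S_5 - 1) = 1 + (-10549/22450)*ν + ...; c6 = -10549/22450.

The regular C-fraction coefficients are [-11/5, 112/209, -2583/2090, -1463/11070, -3143/5535, -2583/11225, -10549/22450].


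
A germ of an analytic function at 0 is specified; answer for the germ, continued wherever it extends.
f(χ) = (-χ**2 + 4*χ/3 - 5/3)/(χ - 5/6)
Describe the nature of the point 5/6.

The point is a pole of order 1.

The denominator factor χ - 5/6 vanishes at 5/6 and appears to the power 1; the numerator there equals -5/4, nonzero, and no other factor vanishes.
Hence a pole whose order is the multiplicity, 1.


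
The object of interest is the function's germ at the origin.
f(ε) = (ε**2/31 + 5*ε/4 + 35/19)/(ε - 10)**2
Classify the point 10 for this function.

The denominator factor ε - 10 vanishes at 10 and appears to the power 2; the numerator there equals 20695/1178, nonzero, and no other factor vanishes.
Hence a pole whose order is the multiplicity, 2.

The point is a pole of order 2.


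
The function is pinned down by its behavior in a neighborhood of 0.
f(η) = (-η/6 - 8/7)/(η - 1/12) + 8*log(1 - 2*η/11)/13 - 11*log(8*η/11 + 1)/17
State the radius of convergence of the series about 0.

Denominator factor (η - 1/12): pole of order 1 at 1/12, modulus 1/12.
Branch term (8/13)*log(1 - η/(11/2)): its argument vanishes at η = 11/2, a logarithmic branch point, modulus 11/2.
Branch term (-11/17)*log(1 - η/(-11/8)): its argument vanishes at η = -11/8, a logarithmic branch point, modulus 11/8.
The radius of convergence is the smallest modulus among the singular points: 1/12.

The radius of convergence is 1/12.


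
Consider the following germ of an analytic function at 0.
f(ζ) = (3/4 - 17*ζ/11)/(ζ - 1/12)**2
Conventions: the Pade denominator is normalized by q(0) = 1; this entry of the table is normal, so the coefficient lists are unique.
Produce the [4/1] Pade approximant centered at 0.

Taylor coefficients needed (expand at 0): a_0 = 108, a_1 = 26064/11, a_2 = 454464/11, a_3 = 7153920/11, a_4 = 106251264/11, a_5 = 1519865856/11.
Write the denominator as Q(ζ) = 1 + q1*ζ. Requiring Q*f - P = O(ζ^6) with deg P <= 4 kills the coefficients of ζ^5..ζ^5 in Q*f:
  ζ^5: a_5 + q1*a_4 = 0, i.e. 1519865856/11 + (106251264/11)*q1 = 0.
Solving this linear system: q1 = -6108/427.
The numerator is Q*f truncated at degree 4: P0 = a_0 = 108; P1 = a_1 + q1*a_0 = 3873024/4697; P2 = a_2 + q1*a_1 = 34857216/4697; P3 = a_3 + q1*a_2 = 278857728/4697; P4 = a_4 + q1*a_3 = 1673146368/4697.

The Pade approximant has numerator coefficients [108, 3873024/4697, 34857216/4697, 278857728/4697, 1673146368/4697]; denominator coefficients [1, -6108/427].


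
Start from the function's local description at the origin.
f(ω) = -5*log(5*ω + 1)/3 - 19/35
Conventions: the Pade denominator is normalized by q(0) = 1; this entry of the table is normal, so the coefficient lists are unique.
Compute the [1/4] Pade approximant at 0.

Taylor coefficients needed (expand at 0): a_0 = -19/35, a_1 = -25/3, a_2 = 125/6, a_3 = -625/9, a_4 = 3125/12, a_5 = -3125/3.
Write the denominator as Q(ω) = 1 + q1*ω + q2*ω^2 + q3*ω^3 + q4*ω^4. Requiring Q*f - P = O(ω^6) with deg P <= 1 kills the coefficients of ω^2..ω^5 in Q*f:
  ω^2: a_2 + q1*a_1 + q2*a_0 = 0, i.e. 125/6 + (-25/3)*q1 + (-19/35)*q2 = 0.
  ω^3: a_3 + q1*a_2 + q2*a_1 + q3*a_0 = 0, i.e. -625/9 + (125/6)*q1 + (-25/3)*q2 + (-19/35)*q3 = 0.
  ω^4: a_4 + q1*a_3 + q2*a_2 + q3*a_1 + q4*a_0 = 0, i.e. 3125/12 + (-625/9)*q1 + (125/6)*q2 + (-25/3)*q3 + (-19/35)*q4 = 0.
  ω^5: a_5 + q1*a_4 + q2*a_3 + q3*a_2 + q4*a_1 = 0, i.e. -3125/3 + (3125/12)*q1 + (-625/9)*q2 + (125/6)*q3 + (-25/3)*q4 = 0.
Solving this linear system: q1 = 90061647/34181218, q2 = -106119125/51271827, q3 = 339460625/68362436, q4 = -1999571875/153815481.
The numerator is Q*f truncated at degree 1: P0 = a_0 = -19/35; P1 = a_1 + q1*a_0 = -35042079629/3589027890.

The Pade approximant has numerator coefficients [-19/35, -35042079629/3589027890]; denominator coefficients [1, 90061647/34181218, -106119125/51271827, 339460625/68362436, -1999571875/153815481].


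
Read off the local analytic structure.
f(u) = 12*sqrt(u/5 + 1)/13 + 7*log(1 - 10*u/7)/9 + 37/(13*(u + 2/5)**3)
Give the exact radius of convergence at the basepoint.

The radius of convergence is 2/5.

Denominator factor (u + 2/5)^3: pole of order 3 at -2/5, modulus 2/5.
Branch term (7/9)*log(1 - u/(7/10)): its argument vanishes at u = 7/10, a logarithmic branch point, modulus 7/10.
Branch term (12/13)*sqrt(1 - u/(-5)): its argument vanishes at u = -5, a square-root branch point, modulus 5.
The radius of convergence is the smallest modulus among the singular points: 2/5.


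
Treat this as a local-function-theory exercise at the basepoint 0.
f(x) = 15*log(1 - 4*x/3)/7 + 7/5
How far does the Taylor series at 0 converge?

Branch term (15/7)*log(1 - x/(3/4)): its argument vanishes at x = 3/4, a logarithmic branch point, modulus 3/4.
The radius of convergence is the smallest modulus among the singular points: 3/4.

The radius of convergence is 3/4.


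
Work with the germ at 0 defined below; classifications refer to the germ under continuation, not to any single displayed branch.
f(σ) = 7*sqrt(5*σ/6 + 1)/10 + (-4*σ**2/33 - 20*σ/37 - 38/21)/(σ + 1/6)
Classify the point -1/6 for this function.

The point is a pole of order 1.

The denominator factor σ + 1/6 vanishes at -1/6 and appears to the power 1; the numerator there equals -132523/76923, nonzero, and no other factor vanishes.
The branch terms are analytic at this point.
Hence a pole whose order is the multiplicity, 1.


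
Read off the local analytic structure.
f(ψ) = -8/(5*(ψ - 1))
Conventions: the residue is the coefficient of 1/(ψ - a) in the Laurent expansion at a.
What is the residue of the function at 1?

The residue is -8/5.

At the order-1 pole 1 set g(ψ) = (ψ - (1))*f(ψ) = -8/5.
Simple pole: residue = g(a) at a = 1, which is -8/5.


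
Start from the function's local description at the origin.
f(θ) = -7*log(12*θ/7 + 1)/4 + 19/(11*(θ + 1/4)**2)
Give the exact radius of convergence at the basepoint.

Denominator factor (θ + 1/4)^2: pole of order 2 at -1/4, modulus 1/4.
Branch term (-7/4)*log(1 - θ/(-7/12)): its argument vanishes at θ = -7/12, a logarithmic branch point, modulus 7/12.
The radius of convergence is the smallest modulus among the singular points: 1/4.

The radius of convergence is 1/4.


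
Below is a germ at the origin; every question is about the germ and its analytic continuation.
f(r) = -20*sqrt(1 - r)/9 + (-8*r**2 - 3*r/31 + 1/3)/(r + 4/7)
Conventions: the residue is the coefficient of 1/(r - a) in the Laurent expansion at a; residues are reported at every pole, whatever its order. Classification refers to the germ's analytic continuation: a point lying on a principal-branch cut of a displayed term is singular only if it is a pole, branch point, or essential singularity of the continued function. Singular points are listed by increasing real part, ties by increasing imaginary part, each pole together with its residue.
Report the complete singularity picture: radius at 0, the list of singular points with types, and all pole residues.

Radius of convergence at 0: 4/7.
At -4/7: a pole of order 1; residue -10133/4557.
At 1: an algebraic (square-root) branch point.

Denominator factor (r + 4/7): pole of order 1 at -4/7, modulus 4/7.
Branch term (-20/9)*sqrt(1 - r/(1)): its argument vanishes at r = 1, a square-root branch point, modulus 1.
The radius of convergence is the smallest modulus among the singular points: 4/7.
The branch term is analytic at -4/7 and contributes nothing to the residue; only the rational part matters.
At the order-1 pole -4/7 set g(r) = (r - (-4/7))*(rational part) = -8*r**2 - 3*r/31 + 1/3.
Simple pole: residue = g(a) at a = -4/7, which is -10133/4557.
List the singular points by increasing real part (a conjugate pair: the negative imaginary part first).


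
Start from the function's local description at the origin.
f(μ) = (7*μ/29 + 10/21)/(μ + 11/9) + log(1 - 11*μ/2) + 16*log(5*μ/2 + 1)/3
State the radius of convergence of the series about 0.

The radius of convergence is 2/11.

Denominator factor (μ + 11/9): pole of order 1 at -11/9, modulus 11/9.
Branch term (1)*log(1 - μ/(2/11)): its argument vanishes at μ = 2/11, a logarithmic branch point, modulus 2/11.
Branch term (16/3)*log(1 - μ/(-2/5)): its argument vanishes at μ = -2/5, a logarithmic branch point, modulus 2/5.
The radius of convergence is the smallest modulus among the singular points: 2/11.


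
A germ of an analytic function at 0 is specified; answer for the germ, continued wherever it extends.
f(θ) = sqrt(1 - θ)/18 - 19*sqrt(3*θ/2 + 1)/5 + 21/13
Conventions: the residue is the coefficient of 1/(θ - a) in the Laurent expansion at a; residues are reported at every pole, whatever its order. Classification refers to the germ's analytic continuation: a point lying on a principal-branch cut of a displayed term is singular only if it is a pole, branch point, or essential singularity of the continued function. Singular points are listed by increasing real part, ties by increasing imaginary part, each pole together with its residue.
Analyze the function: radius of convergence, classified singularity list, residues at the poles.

Radius of convergence at 0: 2/3.
At -2/3: an algebraic (square-root) branch point.
At 1: an algebraic (square-root) branch point.

Branch term (-19/5)*sqrt(1 - θ/(-2/3)): its argument vanishes at θ = -2/3, a square-root branch point, modulus 2/3.
Branch term (1/18)*sqrt(1 - θ/(1)): its argument vanishes at θ = 1, a square-root branch point, modulus 1.
The radius of convergence is the smallest modulus among the singular points: 2/3.
List the singular points by increasing real part (a conjugate pair: the negative imaginary part first).


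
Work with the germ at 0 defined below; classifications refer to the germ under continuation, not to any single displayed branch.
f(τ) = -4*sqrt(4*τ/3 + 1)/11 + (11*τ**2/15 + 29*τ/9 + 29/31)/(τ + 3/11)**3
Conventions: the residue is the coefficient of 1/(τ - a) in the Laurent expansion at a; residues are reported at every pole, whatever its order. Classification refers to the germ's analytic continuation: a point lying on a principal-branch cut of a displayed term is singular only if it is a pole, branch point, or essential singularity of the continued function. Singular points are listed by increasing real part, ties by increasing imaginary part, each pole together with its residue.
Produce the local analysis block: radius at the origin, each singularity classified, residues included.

Radius of convergence at 0: 3/11.
At -3/4: an algebraic (square-root) branch point.
At -3/11: a pole of order 3; residue 11/15.

Denominator factor (τ + 3/11)^3: pole of order 3 at -3/11, modulus 3/11.
Branch term (-4/11)*sqrt(1 - τ/(-3/4)): its argument vanishes at τ = -3/4, a square-root branch point, modulus 3/4.
The radius of convergence is the smallest modulus among the singular points: 3/11.
The branch term is analytic at -3/11 and contributes nothing to the residue; only the rational part matters.
At the order-3 pole -3/11 set g(τ) = (τ - (-3/11))^3*(rational part) = 11*τ**2/15 + 29*τ/9 + 29/31.
Order-3 pole: residue = g''(a)/2; g''(-3/11) = 22/15, so the residue is 11/15.
List the singular points by increasing real part (a conjugate pair: the negative imaginary part first).


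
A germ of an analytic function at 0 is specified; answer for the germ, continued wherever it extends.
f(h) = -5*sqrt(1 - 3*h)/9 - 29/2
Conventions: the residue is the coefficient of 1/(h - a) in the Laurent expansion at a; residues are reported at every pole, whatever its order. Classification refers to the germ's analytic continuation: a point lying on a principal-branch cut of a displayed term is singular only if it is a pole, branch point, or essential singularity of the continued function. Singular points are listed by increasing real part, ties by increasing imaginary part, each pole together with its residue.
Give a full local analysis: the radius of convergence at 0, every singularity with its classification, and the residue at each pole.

Radius of convergence at 0: 1/3.
At 1/3: an algebraic (square-root) branch point.

Branch term (-5/9)*sqrt(1 - h/(1/3)): its argument vanishes at h = 1/3, a square-root branch point, modulus 1/3.
The radius of convergence is the smallest modulus among the singular points: 1/3.


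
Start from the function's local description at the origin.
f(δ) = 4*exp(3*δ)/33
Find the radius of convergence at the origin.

The factor exp(3*δ) is entire and contributes no finite singular point.
The polynomial part has no poles.
No finite singular points: the Taylor series at 0 converges everywhere.

The radius of convergence is infinite.


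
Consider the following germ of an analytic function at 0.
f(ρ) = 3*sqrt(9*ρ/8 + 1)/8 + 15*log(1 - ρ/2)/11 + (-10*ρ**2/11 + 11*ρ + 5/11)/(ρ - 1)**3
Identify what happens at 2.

The point is a logarithmic branch point.

The term (15/11)*log(1 - ρ/(2)) has argument 1 - 2/(2) = 0 at 2: a logarithmic (infinitely-sheeted) branch point; the remaining terms are analytic or single-valued there.


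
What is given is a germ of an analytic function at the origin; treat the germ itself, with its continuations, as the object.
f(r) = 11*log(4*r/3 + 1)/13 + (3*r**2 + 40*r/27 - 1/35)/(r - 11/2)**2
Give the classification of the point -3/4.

The point is a logarithmic branch point.

The term (11/13)*log(1 - r/(-3/4)) has argument 1 - -3/4/(-3/4) = 0 at -3/4: a logarithmic (infinitely-sheeted) branch point; the remaining terms are analytic or single-valued there.


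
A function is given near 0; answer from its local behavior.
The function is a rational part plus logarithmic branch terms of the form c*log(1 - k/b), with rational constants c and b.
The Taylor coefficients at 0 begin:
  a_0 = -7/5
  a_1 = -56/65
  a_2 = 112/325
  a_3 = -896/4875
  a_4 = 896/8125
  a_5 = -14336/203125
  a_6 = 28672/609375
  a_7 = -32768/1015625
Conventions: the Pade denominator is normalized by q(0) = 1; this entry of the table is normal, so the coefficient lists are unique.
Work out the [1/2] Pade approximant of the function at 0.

Taylor coefficients needed (read off): a_0 = -7/5, a_1 = -56/65, a_2 = 112/325, a_3 = -896/4875.
Write the denominator as Q(k) = 1 + q1*k + q2*k^2. Requiring Q*f - P = O(k^4) with deg P <= 1 kills the coefficients of k^2..k^3 in Q*f:
  k^2: a_2 + q1*a_1 + q2*a_0 = 0, i.e. 112/325 + (-56/65)*q1 + (-7/5)*q2 = 0.
  k^3: a_3 + q1*a_2 + q2*a_1 = 0, i.e. -896/4875 + (112/325)*q1 + (-56/65)*q2 = 0.
Solving this linear system: q1 = 224/495, q2 = -16/495.
The numerator is Q*f truncated at degree 1: P0 = a_0 = -7/5; P1 = a_1 + q1*a_0 = -48104/32175.

The Pade approximant has numerator coefficients [-7/5, -48104/32175]; denominator coefficients [1, 224/495, -16/495].


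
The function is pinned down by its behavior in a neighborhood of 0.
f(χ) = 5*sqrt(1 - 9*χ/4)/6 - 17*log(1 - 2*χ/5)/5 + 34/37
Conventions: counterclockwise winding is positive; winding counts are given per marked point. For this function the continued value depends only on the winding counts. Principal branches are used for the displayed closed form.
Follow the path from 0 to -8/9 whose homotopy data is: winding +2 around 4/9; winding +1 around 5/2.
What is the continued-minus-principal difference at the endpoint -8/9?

Continued minus principal equals -(34/5)*pi*i.

The rational part is single-valued and drops out of the difference; each branch term changes only by its own monodromy.
(-17/5)*log(1 - χ/(5/2)): each positive loop around 5/2 adds 2*pi*i to the log, so winding +1 contributes (-17/5)*(1)*2*pi*i = -(34/5)*pi*i.
(5/6)*sqrt(1 - χ/(4/9)): winding +2 is even, the square root returns to the same sheet, contribution 0.
Summing the contributions at χ = -8/9 gives -(34/5)*pi*i.


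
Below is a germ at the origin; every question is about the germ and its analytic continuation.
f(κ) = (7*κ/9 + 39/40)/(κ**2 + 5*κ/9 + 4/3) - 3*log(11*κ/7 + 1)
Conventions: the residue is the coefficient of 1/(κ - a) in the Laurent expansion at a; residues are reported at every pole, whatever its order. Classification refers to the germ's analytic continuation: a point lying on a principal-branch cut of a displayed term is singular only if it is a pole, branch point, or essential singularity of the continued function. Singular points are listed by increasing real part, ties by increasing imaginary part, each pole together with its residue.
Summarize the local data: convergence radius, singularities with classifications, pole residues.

Radius of convergence at 0: 7/11.
At -7/11: a logarithmic branch point.
At (-5/18) - ((1/18)*sqrt(407))*i: a pole of order 1; residue (7/18) + ((2459/146520)*sqrt(407))*i.
At (-5/18) + ((1/18)*sqrt(407))*i: a pole of order 1; residue (7/18) - ((2459/146520)*sqrt(407))*i.

Denominator factor (κ**2 + 5*κ/9 + 4/3): discriminant -407/81, complex-conjugate roots (-5/18) + ((1/18)*sqrt(407))*i and (-5/18) - ((1/18)*sqrt(407))*i; poles of order 1, moduli (2/3)*sqrt(3) and (2/3)*sqrt(3).
Branch term (-3)*log(1 - κ/(-7/11)): its argument vanishes at κ = -7/11, a logarithmic branch point, modulus 7/11.
The radius of convergence is the smallest modulus among the singular points: 7/11.
The branch term is analytic at (-5/18) - ((1/18)*sqrt(407))*i and contributes nothing to the residue; only the rational part matters.
The factor κ**2 + 5*κ/9 + 4/3 splits as (κ - a)(κ - a') with a = (-5/18) - ((1/18)*sqrt(407))*i, a' = (-5/18) + ((1/18)*sqrt(407))*i. At the order-1 pole a set g(κ) = (κ - a)*(rational part) = [7*κ/9 + 39/40] / (κ - a').
Simple pole: residue = g(a) at a = (-5/18) - ((1/18)*sqrt(407))*i, which is (7/18) + ((2459/146520)*sqrt(407))*i.
The branch term is analytic at (-5/18) + ((1/18)*sqrt(407))*i and contributes nothing to the residue; only the rational part matters.
The factor κ**2 + 5*κ/9 + 4/3 splits as (κ - a)(κ - a') with a = (-5/18) + ((1/18)*sqrt(407))*i, a' = (-5/18) - ((1/18)*sqrt(407))*i. At the order-1 pole a set g(κ) = (κ - a)*(rational part) = [7*κ/9 + 39/40] / (κ - a').
Simple pole: residue = g(a) at a = (-5/18) + ((1/18)*sqrt(407))*i, which is (7/18) - ((2459/146520)*sqrt(407))*i.
List the singular points by increasing real part (a conjugate pair: the negative imaginary part first).


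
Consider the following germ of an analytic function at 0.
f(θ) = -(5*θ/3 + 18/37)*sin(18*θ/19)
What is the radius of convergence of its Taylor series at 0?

The factor -sin(18*θ/19) is entire and contributes no finite singular point.
The polynomial part has no poles.
No finite singular points: the Taylor series at 0 converges everywhere.

The radius of convergence is infinite.


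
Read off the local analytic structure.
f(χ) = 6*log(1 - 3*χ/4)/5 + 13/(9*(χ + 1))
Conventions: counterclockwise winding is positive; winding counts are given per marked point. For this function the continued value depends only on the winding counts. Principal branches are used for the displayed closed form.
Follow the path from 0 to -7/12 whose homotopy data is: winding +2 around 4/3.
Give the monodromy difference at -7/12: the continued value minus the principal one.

Continued minus principal equals (24/5)*pi*i.

The rational part is single-valued and drops out of the difference; each branch term changes only by its own monodromy.
(6/5)*log(1 - χ/(4/3)): each positive loop around 4/3 adds 2*pi*i to the log, so winding +2 contributes (6/5)*(2)*2*pi*i = (24/5)*pi*i.
Summing the contributions at χ = -7/12 gives (24/5)*pi*i.


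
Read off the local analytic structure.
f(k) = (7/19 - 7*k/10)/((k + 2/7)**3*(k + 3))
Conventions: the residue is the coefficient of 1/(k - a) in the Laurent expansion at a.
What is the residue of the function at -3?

At the order-1 pole -3 set g(k) = (k - (-3))*f(k) = (7/19 - 7*k/10)/(k + 2/7)**3.
Simple pole: residue = g(a) at a = -3, which is -160867/1303210.

The residue is -160867/1303210.


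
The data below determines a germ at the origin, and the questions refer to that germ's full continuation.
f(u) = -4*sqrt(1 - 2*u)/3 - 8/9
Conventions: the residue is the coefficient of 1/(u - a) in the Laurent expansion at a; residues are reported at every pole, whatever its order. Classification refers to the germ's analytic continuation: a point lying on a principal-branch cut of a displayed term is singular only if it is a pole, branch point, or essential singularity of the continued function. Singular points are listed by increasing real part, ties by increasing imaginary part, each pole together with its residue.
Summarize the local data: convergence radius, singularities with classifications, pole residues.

Branch term (-4/3)*sqrt(1 - u/(1/2)): its argument vanishes at u = 1/2, a square-root branch point, modulus 1/2.
The radius of convergence is the smallest modulus among the singular points: 1/2.

Radius of convergence at 0: 1/2.
At 1/2: an algebraic (square-root) branch point.


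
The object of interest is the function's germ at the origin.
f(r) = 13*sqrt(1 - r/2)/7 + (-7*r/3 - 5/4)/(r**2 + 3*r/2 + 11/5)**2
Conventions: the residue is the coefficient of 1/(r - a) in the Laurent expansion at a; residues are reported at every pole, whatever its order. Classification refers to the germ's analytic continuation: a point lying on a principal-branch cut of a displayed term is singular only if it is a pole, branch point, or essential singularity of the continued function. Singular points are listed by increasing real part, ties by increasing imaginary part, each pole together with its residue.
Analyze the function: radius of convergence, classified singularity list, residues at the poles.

Denominator factor (r**2 + 3*r/2 + 11/5)^2: discriminant -131/20, complex-conjugate roots (-3/4) + ((1/20)*sqrt(655))*i and (-3/4) - ((1/20)*sqrt(655))*i; poles of order 2, moduli (1/5)*sqrt(55) and (1/5)*sqrt(55).
Branch term (13/7)*sqrt(1 - r/(2)): its argument vanishes at r = 2, a square-root branch point, modulus 2.
The radius of convergence is the smallest modulus among the singular points: (1/5)*sqrt(55).
The branch term is analytic at (-3/4) - ((1/20)*sqrt(655))*i and contributes nothing to the residue; only the rational part matters.
The factor r**2 + 3*r/2 + 11/5 splits as (r - a)(r - a') with a = (-3/4) - ((1/20)*sqrt(655))*i, a' = (-3/4) + ((1/20)*sqrt(655))*i. At the order-2 pole a set g(r) = (r - a)^2*(rational part) = [-7*r/3 - 5/4] / (r - a')^2.
Order-2 pole: residue = g'(a); g'((-3/4) - ((1/20)*sqrt(655))*i) = ((40/17161)*sqrt(655))*i, so the residue is ((40/17161)*sqrt(655))*i.
The branch term is analytic at (-3/4) + ((1/20)*sqrt(655))*i and contributes nothing to the residue; only the rational part matters.
The factor r**2 + 3*r/2 + 11/5 splits as (r - a)(r - a') with a = (-3/4) + ((1/20)*sqrt(655))*i, a' = (-3/4) - ((1/20)*sqrt(655))*i. At the order-2 pole a set g(r) = (r - a)^2*(rational part) = [-7*r/3 - 5/4] / (r - a')^2.
Order-2 pole: residue = g'(a); g'((-3/4) + ((1/20)*sqrt(655))*i) = -((40/17161)*sqrt(655))*i, so the residue is -((40/17161)*sqrt(655))*i.
List the singular points by increasing real part (a conjugate pair: the negative imaginary part first).

Radius of convergence at 0: (1/5)*sqrt(55).
At (-3/4) - ((1/20)*sqrt(655))*i: a pole of order 2; residue ((40/17161)*sqrt(655))*i.
At (-3/4) + ((1/20)*sqrt(655))*i: a pole of order 2; residue -((40/17161)*sqrt(655))*i.
At 2: an algebraic (square-root) branch point.


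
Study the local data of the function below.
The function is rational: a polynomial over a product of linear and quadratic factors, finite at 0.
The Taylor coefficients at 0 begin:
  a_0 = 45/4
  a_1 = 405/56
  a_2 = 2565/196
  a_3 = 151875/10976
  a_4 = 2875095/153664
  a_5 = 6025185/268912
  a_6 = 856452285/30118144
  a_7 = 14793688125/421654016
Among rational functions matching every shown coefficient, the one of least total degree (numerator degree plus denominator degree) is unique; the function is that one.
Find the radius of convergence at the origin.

No rational of total degree below 2 reproduces all 8 coefficients; solving the [0/2] Pade equations on them gives f(r) = -15/(r**2 + 6*r/7 - 4/3), whose expansion matches every shown term.
Denominator factor (r**2 + 6*r/7 - 4/3): discriminant 892/147, real irrational roots -3/7 + (1/21)*sqrt(669) and -3/7 - (1/21)*sqrt(669); poles of order 1, moduli -3/7 + (1/21)*sqrt(669) and 3/7 + (1/21)*sqrt(669).
The radius of convergence is the smallest modulus among the singular points: -3/7 + (1/21)*sqrt(669).

The radius of convergence is -3/7 + (1/21)*sqrt(669).


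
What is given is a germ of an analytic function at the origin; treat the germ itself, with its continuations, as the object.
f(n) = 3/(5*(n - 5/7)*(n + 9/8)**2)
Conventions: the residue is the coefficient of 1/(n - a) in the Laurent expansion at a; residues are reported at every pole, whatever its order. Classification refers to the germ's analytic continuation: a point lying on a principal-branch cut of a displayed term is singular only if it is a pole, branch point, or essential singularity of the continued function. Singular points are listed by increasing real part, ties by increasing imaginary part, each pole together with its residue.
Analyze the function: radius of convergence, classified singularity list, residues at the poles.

Denominator factor (n + 9/8)^2: pole of order 2 at -9/8, modulus 9/8.
Denominator factor (n - 5/7): pole of order 1 at 5/7, modulus 5/7.
The radius of convergence is the smallest modulus among the singular points: 5/7.
At the order-2 pole -9/8 set g(n) = (n - (-9/8))^2*f(n) = 3/(5*(n - 5/7)).
Order-2 pole: residue = g'(a); g'(-9/8) = -9408/53045, so the residue is -9408/53045.
At the order-1 pole 5/7 set g(n) = (n - (5/7))*f(n) = 3/(5*(n + 9/8)**2).
Simple pole: residue = g(a) at a = 5/7, which is 9408/53045.
List the singular points by increasing real part (a conjugate pair: the negative imaginary part first).

Radius of convergence at 0: 5/7.
At -9/8: a pole of order 2; residue -9408/53045.
At 5/7: a pole of order 1; residue 9408/53045.


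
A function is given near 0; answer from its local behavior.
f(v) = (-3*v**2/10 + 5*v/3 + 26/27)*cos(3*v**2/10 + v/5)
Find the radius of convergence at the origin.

The radius of convergence is infinite.

The factor cos(3*v**2/10 + v/5) is entire and contributes no finite singular point.
The polynomial part has no poles.
No finite singular points: the Taylor series at 0 converges everywhere.


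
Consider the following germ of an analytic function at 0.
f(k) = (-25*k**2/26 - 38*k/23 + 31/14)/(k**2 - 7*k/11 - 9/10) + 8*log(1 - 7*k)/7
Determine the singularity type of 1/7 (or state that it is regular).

The term (8/7)*log(1 - k/(1/7)) has argument 1 - 1/7/(1/7) = 0 at 1/7: a logarithmic (infinitely-sheeted) branch point; the remaining terms are analytic or single-valued there.

The point is a logarithmic branch point.


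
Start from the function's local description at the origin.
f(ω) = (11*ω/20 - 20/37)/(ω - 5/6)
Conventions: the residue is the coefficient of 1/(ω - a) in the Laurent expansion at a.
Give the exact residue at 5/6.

The residue is -73/888.

At the order-1 pole 5/6 set g(ω) = (ω - (5/6))*f(ω) = 11*ω/20 - 20/37.
Simple pole: residue = g(a) at a = 5/6, which is -73/888.


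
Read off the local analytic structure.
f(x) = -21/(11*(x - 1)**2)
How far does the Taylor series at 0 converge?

The radius of convergence is 1.

Denominator factor (x - 1)^2: pole of order 2 at 1, modulus 1.
The radius of convergence is the smallest modulus among the singular points: 1.


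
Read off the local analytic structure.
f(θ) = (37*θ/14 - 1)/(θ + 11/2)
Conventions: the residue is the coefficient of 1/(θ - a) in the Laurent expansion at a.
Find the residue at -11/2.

At the order-1 pole -11/2 set g(θ) = (θ - (-11/2))*f(θ) = 37*θ/14 - 1.
Simple pole: residue = g(a) at a = -11/2, which is -435/28.

The residue is -435/28.


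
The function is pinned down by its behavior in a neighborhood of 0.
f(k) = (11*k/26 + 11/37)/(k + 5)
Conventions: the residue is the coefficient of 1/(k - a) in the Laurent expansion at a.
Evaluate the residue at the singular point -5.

At the order-1 pole -5 set g(k) = (k - (-5))*f(k) = 11*k/26 + 11/37.
Simple pole: residue = g(a) at a = -5, which is -1749/962.

The residue is -1749/962.


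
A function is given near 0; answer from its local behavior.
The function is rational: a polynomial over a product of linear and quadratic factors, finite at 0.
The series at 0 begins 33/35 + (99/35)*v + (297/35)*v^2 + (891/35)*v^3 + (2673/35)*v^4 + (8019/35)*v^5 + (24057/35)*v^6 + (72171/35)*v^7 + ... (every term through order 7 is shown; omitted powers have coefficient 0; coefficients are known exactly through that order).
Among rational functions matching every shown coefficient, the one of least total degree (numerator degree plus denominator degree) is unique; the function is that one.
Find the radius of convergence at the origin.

No rational of total degree below 1 reproduces all 8 coefficients; solving the [0/1] Pade equations on them gives f(v) = -11/(35*(v - 1/3)), whose expansion matches every shown term.
Denominator factor (v - 1/3): pole of order 1 at 1/3, modulus 1/3.
The radius of convergence is the smallest modulus among the singular points: 1/3.

The radius of convergence is 1/3.


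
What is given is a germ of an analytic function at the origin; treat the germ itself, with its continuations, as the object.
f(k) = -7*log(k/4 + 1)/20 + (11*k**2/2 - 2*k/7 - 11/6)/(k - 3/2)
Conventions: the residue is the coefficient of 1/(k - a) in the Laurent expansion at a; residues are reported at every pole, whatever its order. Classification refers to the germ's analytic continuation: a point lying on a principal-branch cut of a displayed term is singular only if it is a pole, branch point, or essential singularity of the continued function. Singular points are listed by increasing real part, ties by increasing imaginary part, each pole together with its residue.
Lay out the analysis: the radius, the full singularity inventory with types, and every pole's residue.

Denominator factor (k - 3/2): pole of order 1 at 3/2, modulus 3/2.
Branch term (-7/20)*log(1 - k/(-4)): its argument vanishes at k = -4, a logarithmic branch point, modulus 4.
The radius of convergence is the smallest modulus among the singular points: 3/2.
The branch term is analytic at 3/2 and contributes nothing to the residue; only the rational part matters.
At the order-1 pole 3/2 set g(k) = (k - (3/2))*(rational part) = 11*k**2/2 - 2*k/7 - 11/6.
Simple pole: residue = g(a) at a = 3/2, which is 1699/168.
List the singular points by increasing real part (a conjugate pair: the negative imaginary part first).

Radius of convergence at 0: 3/2.
At -4: a logarithmic branch point.
At 3/2: a pole of order 1; residue 1699/168.


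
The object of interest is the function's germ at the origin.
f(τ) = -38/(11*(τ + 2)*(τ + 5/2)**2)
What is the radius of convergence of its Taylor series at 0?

Denominator factor (τ + 2): pole of order 1 at -2, modulus 2.
Denominator factor (τ + 5/2)^2: pole of order 2 at -5/2, modulus 5/2.
The radius of convergence is the smallest modulus among the singular points: 2.

The radius of convergence is 2.
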